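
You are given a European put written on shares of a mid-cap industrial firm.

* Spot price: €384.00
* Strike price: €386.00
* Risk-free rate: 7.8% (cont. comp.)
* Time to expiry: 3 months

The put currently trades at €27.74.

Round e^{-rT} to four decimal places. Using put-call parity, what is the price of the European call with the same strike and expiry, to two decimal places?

€33.19

exp(−rT) = exp(−0.078·0.25) = 0.9807
Put-call parity: C − P = S − K·e^(−rT) = 384 − 386·0.9807 = 384 − 378.5502 = 5.4498
C = P + (C − P) = 27.74 + (5.4498) = 33.1898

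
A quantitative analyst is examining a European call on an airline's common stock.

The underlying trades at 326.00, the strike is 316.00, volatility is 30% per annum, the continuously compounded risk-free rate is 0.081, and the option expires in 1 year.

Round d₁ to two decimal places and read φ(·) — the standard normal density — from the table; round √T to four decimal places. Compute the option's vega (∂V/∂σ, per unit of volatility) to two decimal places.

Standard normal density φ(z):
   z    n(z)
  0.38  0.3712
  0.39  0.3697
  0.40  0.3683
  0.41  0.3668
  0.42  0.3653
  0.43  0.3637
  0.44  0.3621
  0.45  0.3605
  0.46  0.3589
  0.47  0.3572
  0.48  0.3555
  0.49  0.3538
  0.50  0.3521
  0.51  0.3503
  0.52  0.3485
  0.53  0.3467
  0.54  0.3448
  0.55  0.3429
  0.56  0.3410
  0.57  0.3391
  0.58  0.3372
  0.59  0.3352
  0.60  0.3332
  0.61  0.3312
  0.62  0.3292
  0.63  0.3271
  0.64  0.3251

113.61

σ√T = 0.3 × 1.0000 = 0.3000
d₁ = [ln(326/316) + (0.081 + 0.3²/2)·1] / 0.3000 = [0.0312 + 0.1260] / 0.3000 = 0.5239 → 0.52
√T = √1 = 1.0000
φ(d₁) = φ(0.52) = 0.3485
vega = S·φ(d₁)·√T = 326·0.3485·1.0000 = 113.6110
(Call and put vega coincide under Black-Scholes.)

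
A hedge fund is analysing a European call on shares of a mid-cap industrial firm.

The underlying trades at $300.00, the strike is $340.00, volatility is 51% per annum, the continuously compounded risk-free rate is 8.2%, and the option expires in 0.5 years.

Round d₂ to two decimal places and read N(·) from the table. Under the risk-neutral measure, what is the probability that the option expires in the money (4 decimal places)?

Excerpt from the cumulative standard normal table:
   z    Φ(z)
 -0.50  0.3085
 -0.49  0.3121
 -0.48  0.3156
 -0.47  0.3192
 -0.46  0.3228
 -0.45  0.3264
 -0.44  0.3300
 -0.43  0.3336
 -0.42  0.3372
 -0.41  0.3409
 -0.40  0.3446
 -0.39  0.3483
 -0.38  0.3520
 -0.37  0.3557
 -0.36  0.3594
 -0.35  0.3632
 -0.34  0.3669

0.3409

T = 0.5;  σ√T = 0.3606
d₁ = [ln(300/340) + (0.082 + ½·0.51²)·0.5] / (σ√T) = (-0.1252 + 0.1060) / 0.3606 = -0.0531 ⇒ -0.05
d₂ = -0.0531 − 0.3606 = -0.4137 ⇒ -0.41
Risk-neutral Pr[S_T > K] = N(d₂) = N(-0.41) = 0.3409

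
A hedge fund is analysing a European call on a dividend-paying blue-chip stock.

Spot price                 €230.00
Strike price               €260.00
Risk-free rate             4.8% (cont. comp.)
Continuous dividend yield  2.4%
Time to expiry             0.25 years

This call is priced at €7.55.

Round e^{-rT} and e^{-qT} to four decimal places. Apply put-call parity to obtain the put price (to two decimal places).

exp(−qT) = exp(−0.024·0.25) = 0.9940;  exp(−rT) = exp(−0.048·0.25) = 0.9881
Put-call parity: C − P = S·e^(−qT) − K·e^(−rT) = 230·0.9940 − 260·0.9881 = 228.6200 − 256.9060 = -28.2860
P = C − (C − P) = 7.55 − (-28.2860) = 35.8360

€35.84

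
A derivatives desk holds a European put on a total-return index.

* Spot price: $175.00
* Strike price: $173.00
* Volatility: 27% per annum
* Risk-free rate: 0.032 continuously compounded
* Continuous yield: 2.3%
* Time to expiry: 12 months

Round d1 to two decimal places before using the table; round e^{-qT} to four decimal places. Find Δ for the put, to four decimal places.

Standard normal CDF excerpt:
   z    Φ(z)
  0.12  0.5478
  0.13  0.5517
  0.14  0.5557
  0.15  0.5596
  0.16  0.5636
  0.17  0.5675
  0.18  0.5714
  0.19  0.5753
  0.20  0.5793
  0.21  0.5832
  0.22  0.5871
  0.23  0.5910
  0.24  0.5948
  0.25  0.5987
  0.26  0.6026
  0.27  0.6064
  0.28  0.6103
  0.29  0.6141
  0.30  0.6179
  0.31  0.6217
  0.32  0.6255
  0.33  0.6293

-0.4073

σ√T = 0.27·√1 = 0.2700
d₁ = [ln(175/173) + (0.032 − 0.023 + 0.27²/2)·1] / 0.2700 = [0.0115 + 0.0455] / 0.2700 = 0.2109 ≈ 0.21
N(d₁) = N(0.21) = 0.5832
Δ_put = e^(−qT)·(N(d₁) − 1) = 0.9773·(0.5832 − 1) = -0.4073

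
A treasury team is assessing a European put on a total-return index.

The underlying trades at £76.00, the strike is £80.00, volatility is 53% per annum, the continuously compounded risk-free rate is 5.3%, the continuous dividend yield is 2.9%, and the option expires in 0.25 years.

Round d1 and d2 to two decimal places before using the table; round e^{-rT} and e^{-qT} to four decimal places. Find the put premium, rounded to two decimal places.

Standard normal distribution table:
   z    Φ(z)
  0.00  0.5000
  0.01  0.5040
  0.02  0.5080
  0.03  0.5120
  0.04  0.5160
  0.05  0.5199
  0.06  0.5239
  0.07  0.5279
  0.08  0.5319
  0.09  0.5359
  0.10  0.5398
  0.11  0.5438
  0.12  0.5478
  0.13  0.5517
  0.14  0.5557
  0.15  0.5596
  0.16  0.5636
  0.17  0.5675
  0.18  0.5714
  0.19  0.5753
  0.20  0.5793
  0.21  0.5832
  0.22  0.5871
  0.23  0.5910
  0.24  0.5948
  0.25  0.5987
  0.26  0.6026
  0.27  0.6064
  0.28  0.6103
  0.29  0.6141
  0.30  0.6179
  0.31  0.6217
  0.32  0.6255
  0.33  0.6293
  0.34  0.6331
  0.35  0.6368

£9.85

T = 0.25;  σ√T = 0.2650
ln(S/K) + (r − q + σ²/2)T = ln(76/80) + (0.053 − 0.029 + 0.53²/2)·0.25 = -0.0513 + 0.0411 = -0.0102
d₁ = -0.0102 / 0.2650 = -0.0384 → -0.04
d₂ = d₁ − σ√T = -0.0384 − 0.2650 = -0.3034 → -0.30
e^(−qT) = e^(−0.029·0.25) = 0.9928;  e^(−rT) = e^(−0.053·0.25) = 0.9868
P = 80·0.9868·N(0.30) − 76·0.9928·N(0.04) = 80·0.9868·0.6179 − 76·0.9928·0.5160 = 48.7795 − 38.9336 = 9.8459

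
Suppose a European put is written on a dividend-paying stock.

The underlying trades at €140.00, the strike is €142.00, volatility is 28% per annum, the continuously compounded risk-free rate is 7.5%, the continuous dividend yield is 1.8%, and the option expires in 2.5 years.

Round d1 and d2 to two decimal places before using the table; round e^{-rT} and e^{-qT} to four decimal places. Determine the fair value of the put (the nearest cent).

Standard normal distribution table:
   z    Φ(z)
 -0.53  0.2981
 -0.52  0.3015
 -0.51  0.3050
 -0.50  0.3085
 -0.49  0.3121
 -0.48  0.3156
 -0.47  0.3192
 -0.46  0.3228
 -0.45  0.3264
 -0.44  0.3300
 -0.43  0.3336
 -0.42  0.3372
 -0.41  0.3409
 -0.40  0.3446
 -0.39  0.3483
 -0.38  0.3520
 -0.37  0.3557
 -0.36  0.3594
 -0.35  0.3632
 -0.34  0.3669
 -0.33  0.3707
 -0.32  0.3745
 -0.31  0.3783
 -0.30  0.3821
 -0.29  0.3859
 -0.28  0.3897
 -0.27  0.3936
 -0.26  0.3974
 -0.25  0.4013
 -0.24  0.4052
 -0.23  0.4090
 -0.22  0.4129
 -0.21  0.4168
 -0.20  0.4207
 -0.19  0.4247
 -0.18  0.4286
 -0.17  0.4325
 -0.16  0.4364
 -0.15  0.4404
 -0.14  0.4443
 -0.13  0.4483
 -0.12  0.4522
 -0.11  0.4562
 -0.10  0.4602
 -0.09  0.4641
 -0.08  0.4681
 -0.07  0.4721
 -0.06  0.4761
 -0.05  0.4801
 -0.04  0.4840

€14.75

σ√T = 0.28·√2.5 = 0.4427
ln(S/K) + (r − q + σ²/2)T = ln(140/142) + (0.075 − 0.018 + 0.28²/2)·2.5 = -0.0142 + 0.2405 = 0.2263
d₁ = 0.2263 / 0.4427 = 0.5112 which rounds to 0.51
d₂ = d₁ − σ√T = 0.5112 − 0.4427 = 0.0685 which rounds to 0.07
exp(−qT) = exp(−0.018·2.5) = 0.9560;  exp(−rT) = exp(−0.075·2.5) = 0.8290
N(−d₂) = N(-0.07) = 0.4721;  N(−d₁) = N(-0.51) = 0.3050
P = 142·0.8290·0.4721 − 140·0.9560·0.3050 = 55.5747 − 40.8212 = 14.7535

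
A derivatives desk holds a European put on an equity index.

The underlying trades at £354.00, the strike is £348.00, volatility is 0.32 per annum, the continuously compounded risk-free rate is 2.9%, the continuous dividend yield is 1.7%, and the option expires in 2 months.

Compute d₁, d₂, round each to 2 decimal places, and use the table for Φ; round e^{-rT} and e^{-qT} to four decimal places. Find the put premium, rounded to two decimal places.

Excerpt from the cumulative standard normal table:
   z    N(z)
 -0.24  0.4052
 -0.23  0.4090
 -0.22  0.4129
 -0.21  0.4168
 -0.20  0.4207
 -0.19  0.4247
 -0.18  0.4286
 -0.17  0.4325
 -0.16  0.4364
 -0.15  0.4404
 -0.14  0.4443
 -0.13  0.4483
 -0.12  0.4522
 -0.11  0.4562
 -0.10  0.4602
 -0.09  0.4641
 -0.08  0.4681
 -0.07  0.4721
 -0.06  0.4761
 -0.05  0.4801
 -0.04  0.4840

£14.98

σ√T = 0.32 × 0.4082 = 0.1306
d₁ = [ln(354/348) + (0.029 − 0.017 + ½·0.32²)·0.1667] / (σ√T) = (0.0171 + 0.0105) / 0.1306 = 0.2115 ≈ 0.21
d₂ = 0.2115 − 0.1306 = 0.0808 ≈ 0.08
exp(−qT) = exp(−0.017·0.1667) = 0.9972;  exp(−rT) = exp(−0.029·0.1667) = 0.9952
P = 348·0.9952·N(-0.08) − 354·0.9972·N(-0.21) = 348·0.9952·0.4681 − 354·0.9972·0.4168 = 162.1169 − 147.1341 = 14.9828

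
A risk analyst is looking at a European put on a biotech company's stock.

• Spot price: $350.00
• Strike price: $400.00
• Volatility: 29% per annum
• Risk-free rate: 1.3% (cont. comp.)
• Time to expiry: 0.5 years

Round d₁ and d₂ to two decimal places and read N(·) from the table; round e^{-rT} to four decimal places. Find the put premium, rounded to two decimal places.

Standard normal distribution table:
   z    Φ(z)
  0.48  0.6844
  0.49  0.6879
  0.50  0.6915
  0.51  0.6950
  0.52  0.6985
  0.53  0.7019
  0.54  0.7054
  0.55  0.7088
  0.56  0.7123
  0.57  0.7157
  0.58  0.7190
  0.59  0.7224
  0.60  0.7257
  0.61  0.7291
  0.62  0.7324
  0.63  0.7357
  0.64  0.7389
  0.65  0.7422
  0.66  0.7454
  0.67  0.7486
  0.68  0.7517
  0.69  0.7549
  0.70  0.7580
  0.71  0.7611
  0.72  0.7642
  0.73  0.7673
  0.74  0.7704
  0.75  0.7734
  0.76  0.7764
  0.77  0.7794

$59.22

σ√T = 0.29 × 0.7071 = 0.2051
ln(S/K) + (r + σ²/2)T = ln(350/400) + (0.013 + 0.29²/2)·0.5 = -0.1335 + 0.0275 = -0.1060
d₁ = -0.1060 / 0.2051 = -0.5170 which rounds to -0.52
d₂ = d₁ − σ√T = -0.5170 − 0.2051 = -0.7220 which rounds to -0.72
exp(−rT) = exp(−0.013·0.5) = 0.9935
P = 400·0.9935·N(0.72) − 350·N(0.52) = 400·0.9935·0.7642 − 350·0.6985 = 303.6931 − 244.4750 = 59.2181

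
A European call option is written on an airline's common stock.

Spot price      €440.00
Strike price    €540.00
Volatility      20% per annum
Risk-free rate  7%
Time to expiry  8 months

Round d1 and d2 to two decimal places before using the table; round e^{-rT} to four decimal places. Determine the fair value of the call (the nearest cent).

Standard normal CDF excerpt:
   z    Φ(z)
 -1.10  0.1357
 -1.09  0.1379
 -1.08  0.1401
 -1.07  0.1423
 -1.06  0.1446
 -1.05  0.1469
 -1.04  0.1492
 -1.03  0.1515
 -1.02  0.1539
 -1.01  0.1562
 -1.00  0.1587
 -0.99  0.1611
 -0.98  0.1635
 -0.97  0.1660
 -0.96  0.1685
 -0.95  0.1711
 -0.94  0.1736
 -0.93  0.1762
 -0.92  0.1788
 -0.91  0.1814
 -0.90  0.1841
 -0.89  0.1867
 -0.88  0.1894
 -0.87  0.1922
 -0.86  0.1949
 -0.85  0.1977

σ√T = 0.2·√0.6667 = 0.1633
d₁ = [ln(440/540) + (0.07 + 0.2²/2)·0.6667] / 0.1633 = [-0.2048 + 0.0600] / 0.1633 = -0.8867 which rounds to -0.89
d₂ = d₁ − σ√T = -0.8867 − 0.1633 = -1.0500 which rounds to -1.05
e^(−rT) = e^(−0.07·0.6667) = 0.9544
N(d₁) = N(-0.89) = 0.1867;  N(d₂) = N(-1.05) = 0.1469
C = 440·0.1867 − 540·0.9544·0.1469 = 82.1480 − 75.7087 = 6.4393

€6.44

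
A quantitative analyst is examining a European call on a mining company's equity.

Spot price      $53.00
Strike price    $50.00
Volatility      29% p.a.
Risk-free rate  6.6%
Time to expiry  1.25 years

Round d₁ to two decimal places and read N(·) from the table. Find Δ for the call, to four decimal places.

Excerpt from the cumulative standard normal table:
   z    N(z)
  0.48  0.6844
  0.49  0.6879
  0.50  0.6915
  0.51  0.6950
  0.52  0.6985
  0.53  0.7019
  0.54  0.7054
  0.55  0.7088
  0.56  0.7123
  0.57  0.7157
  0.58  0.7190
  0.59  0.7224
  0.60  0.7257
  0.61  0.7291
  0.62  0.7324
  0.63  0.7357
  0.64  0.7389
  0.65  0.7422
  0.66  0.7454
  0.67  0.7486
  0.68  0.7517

T = 1.25;  σ√T = 0.3242
ln(S/K) + (r + σ²/2)T = ln(53/50) + (0.066 + 0.29²/2)·1.25 = 0.0583 + 0.1351 = 0.1933
d₁ = 0.1933 / 0.3242 = 0.5963 which rounds to 0.60
N(d₁) = N(0.60) = 0.7257
Δ_call = N(d₁) = 0.7257

0.7257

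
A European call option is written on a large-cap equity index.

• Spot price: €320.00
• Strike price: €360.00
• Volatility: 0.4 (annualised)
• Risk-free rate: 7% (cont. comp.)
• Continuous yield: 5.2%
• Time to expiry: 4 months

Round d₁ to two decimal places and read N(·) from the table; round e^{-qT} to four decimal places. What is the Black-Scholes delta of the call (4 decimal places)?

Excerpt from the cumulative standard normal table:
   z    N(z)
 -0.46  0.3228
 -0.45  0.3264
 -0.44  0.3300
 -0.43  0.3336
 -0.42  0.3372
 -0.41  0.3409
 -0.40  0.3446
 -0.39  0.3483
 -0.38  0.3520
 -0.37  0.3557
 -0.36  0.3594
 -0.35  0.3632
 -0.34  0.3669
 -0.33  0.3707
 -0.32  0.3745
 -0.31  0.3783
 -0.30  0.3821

σ√T = 0.4 × 0.5774 = 0.2309
d₁ = [ln(320/360) + (0.07 − 0.052 + 0.4²/2)·0.3333] / 0.2309 = [-0.1178 + 0.0327] / 0.2309 = -0.3686 ⇒ -0.37
N(d₁) = N(-0.37) = 0.3557
Δ_call = exp(−qT)·N(d₁) = 0.9828·0.3557 = 0.3496

0.3496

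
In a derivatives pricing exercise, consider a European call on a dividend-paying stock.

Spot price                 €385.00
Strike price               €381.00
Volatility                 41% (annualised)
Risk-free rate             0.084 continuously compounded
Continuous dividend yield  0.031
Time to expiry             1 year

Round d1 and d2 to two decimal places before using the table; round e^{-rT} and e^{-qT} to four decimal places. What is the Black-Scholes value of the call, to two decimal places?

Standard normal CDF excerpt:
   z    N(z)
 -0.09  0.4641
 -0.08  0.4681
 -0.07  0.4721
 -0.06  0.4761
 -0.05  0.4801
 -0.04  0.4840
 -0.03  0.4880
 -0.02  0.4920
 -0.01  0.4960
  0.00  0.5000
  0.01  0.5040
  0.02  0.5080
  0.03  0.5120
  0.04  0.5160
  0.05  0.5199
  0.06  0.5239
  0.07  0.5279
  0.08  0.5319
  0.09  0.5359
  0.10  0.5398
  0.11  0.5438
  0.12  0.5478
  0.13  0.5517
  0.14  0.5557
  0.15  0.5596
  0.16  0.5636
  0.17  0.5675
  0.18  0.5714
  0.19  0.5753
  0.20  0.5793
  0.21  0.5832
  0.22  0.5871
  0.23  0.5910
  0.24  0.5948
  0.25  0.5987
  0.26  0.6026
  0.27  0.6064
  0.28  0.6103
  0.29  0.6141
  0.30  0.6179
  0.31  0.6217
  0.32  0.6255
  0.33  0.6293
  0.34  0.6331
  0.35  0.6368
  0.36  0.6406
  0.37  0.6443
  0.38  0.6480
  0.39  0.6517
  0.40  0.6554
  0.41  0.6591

σ√T = 0.41·√1 = 0.4100
d₁ = [ln(385/381) + (0.084 − 0.031 + ½·0.41²)·1] / (σ√T) = (0.0104 + 0.1371) / 0.4100 = 0.3597 ≈ 0.36
d₂ = 0.3597 − 0.4100 = -0.0503 ≈ -0.05
exp(−qT) = exp(−0.031·1) = 0.9695;  exp(−rT) = exp(−0.084·1) = 0.9194
C = 385·0.9695·N(0.36) − 381·0.9194·N(-0.05) = 385·0.9695·0.6406 − 381·0.9194·0.4801 = 239.1088 − 168.1749 = 70.9339

€70.93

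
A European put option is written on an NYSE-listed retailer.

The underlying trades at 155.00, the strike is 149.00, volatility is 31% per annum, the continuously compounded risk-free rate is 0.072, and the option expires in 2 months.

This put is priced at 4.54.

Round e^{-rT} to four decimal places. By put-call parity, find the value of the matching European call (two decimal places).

e^(−rT) = e^(−0.072·0.1667) = 0.9881
Put-call parity: C − P = S − K·e^(−rT) = 155 − 149·0.9881 = 155 − 147.2269 = 7.7731
C = P + (C − P) = 4.54 + (7.7731) = 12.3131

12.31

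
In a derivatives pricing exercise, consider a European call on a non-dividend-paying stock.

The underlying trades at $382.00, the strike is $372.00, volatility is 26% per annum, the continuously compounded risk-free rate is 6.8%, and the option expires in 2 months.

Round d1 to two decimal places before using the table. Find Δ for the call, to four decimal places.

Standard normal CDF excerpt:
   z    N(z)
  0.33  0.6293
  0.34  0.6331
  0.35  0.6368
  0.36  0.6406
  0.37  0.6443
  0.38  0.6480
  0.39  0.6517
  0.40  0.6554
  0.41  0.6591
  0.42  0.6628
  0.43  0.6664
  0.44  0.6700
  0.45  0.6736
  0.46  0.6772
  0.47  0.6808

σ√T = 0.26 × 0.4082 = 0.1061
d₁ = [ln(382/372) + (0.068 + ½·0.26²)·0.1667] / (σ√T) = (0.0265 + 0.0170) / 0.1061 = 0.4098 → 0.41
N(d₁) = N(0.41) = 0.6591
Δ_call = N(d₁) = 0.6591

0.6591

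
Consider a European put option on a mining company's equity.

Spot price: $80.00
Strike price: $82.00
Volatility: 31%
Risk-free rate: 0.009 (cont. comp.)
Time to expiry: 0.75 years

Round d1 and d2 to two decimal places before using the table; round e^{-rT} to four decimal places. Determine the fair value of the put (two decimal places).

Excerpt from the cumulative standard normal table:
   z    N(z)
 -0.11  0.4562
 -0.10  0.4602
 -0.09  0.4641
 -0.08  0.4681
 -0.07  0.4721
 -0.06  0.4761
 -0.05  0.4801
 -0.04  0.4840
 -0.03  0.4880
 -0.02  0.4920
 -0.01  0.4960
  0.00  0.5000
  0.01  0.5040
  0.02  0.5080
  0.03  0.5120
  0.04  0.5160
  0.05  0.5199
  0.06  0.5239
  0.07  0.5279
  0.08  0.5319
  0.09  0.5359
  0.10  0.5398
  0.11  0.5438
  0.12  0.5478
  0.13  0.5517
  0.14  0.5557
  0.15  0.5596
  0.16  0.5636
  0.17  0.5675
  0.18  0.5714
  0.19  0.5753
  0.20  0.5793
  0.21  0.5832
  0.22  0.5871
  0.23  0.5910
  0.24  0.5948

$9.42

σ√T = 0.31·√0.75 = 0.2685
ln(S/K) + (r + σ²/2)T = ln(80/82) + (0.009 + 0.31²/2)·0.75 = -0.0247 + 0.0428 = 0.0181
d₁ = 0.0181 / 0.2685 = 0.0674 → 0.07
d₂ = d₁ − σ√T = 0.0674 − 0.2685 = -0.2011 → -0.20
exp(−rT) = exp(−0.009·0.75) = 0.9933
N(−d₂) = N(0.20) = 0.5793;  N(−d₁) = N(-0.07) = 0.4721
P = 82·0.9933·0.5793 − 80·0.4721 = 47.1843 − 37.7680 = 9.4163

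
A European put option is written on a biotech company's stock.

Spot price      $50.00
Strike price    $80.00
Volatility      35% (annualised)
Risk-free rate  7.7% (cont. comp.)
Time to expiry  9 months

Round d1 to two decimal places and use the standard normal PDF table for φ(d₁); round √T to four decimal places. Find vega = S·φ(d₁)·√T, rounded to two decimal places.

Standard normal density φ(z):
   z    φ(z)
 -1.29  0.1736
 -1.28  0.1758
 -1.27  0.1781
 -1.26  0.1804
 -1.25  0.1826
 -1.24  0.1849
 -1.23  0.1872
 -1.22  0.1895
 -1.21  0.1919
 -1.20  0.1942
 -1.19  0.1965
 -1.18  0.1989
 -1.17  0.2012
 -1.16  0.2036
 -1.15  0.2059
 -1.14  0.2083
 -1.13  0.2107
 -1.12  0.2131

σ√T = 0.35·√0.75 = 0.3031
d₁ = [ln(50/80) + (0.077 + 0.35²/2)·0.75] / 0.3031 = [-0.4700 + 0.1037] / 0.3031 = -1.2085 → -1.21
√T = √0.75 = 0.8660
φ(d₁) = φ(-1.21) = 0.1919
vega = S·φ(d₁)·√T = 50·0.1919·0.8660 = 8.3093

8.31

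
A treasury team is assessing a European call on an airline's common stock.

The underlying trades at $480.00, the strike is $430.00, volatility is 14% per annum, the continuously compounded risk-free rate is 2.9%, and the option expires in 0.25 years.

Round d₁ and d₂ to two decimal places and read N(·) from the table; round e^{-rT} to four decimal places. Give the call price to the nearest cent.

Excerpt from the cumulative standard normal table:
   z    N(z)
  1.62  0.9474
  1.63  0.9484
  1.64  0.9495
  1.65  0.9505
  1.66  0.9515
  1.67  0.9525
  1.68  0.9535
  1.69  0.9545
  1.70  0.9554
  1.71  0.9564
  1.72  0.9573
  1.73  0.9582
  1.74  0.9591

$53.73

σ√T = 0.14·√0.25 = 0.0700
d₁ = [ln(480/430) + (0.029 + ½·0.14²)·0.25] / (σ√T) = (0.1100 + 0.0097) / 0.0700 = 1.7100 which rounds to 1.71
d₂ = 1.7100 − 0.0700 = 1.6400 which rounds to 1.64
exp(−rT) = exp(−0.029·0.25) = 0.9928
C = 480·N(1.71) − 430·0.9928·N(1.64) = 480·0.9564 − 430·0.9928·0.9495 = 459.0720 − 405.3453 = 53.7267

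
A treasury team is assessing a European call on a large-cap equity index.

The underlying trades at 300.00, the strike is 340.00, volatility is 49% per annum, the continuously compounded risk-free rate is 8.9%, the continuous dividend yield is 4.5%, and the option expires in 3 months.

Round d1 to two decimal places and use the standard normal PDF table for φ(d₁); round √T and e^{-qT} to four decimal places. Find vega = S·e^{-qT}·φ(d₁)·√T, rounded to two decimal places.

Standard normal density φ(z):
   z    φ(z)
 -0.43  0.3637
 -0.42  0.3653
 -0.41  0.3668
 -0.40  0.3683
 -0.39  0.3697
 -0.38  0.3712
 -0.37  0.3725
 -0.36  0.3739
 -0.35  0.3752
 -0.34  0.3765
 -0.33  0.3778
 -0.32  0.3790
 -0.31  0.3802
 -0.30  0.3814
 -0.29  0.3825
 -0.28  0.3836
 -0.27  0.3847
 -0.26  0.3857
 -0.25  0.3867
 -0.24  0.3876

55.84

T = 0.25;  σ√T = 0.2450
ln(S/K) + (r − q + σ²/2)T = ln(300/340) + (0.089 − 0.045 + 0.49²/2)·0.25 = -0.1252 + 0.0410 = -0.0842
d₁ = -0.0842 / 0.2450 = -0.3435 which rounds to -0.34
√T = √0.25 = 0.5000
φ(d₁) = φ(-0.34) = 0.3765
exp(−qT) = exp(−0.045·0.25) = 0.9888
vega = S·exp(−qT)·φ(d₁)·√T = 300·0.9888·0.3765·0.5000 = 55.8425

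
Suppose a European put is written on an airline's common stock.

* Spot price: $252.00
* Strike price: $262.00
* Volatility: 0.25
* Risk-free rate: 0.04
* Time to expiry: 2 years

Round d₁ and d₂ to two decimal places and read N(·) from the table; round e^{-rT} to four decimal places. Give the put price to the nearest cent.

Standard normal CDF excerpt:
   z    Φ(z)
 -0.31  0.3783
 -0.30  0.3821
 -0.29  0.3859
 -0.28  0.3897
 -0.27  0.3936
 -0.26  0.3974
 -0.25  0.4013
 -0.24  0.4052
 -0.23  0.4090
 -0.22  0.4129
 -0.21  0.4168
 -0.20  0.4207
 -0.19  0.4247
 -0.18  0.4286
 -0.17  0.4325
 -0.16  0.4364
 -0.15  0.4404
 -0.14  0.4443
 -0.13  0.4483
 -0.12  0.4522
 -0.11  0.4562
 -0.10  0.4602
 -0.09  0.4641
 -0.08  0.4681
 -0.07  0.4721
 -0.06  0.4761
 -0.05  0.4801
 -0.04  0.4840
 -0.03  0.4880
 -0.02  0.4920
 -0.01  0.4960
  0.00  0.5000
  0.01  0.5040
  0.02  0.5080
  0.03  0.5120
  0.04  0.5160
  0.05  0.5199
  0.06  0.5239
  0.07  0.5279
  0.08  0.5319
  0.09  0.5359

$29.46

σ√T = 0.25·√2 = 0.3536
d₁ = [ln(252/262) + (0.04 + 0.25²/2)·2] / 0.3536 = [-0.0389 + 0.1425] / 0.3536 = 0.2930 → 0.29
d₂ = d₁ − σ√T = 0.2930 − 0.3536 = -0.0606 → -0.06
exp(−rT) = exp(−0.04·2) = 0.9231
P = 262·0.9231·N(0.06) − 252·N(-0.29) = 262·0.9231·0.5239 − 252·0.3859 = 126.7064 − 97.2468 = 29.4596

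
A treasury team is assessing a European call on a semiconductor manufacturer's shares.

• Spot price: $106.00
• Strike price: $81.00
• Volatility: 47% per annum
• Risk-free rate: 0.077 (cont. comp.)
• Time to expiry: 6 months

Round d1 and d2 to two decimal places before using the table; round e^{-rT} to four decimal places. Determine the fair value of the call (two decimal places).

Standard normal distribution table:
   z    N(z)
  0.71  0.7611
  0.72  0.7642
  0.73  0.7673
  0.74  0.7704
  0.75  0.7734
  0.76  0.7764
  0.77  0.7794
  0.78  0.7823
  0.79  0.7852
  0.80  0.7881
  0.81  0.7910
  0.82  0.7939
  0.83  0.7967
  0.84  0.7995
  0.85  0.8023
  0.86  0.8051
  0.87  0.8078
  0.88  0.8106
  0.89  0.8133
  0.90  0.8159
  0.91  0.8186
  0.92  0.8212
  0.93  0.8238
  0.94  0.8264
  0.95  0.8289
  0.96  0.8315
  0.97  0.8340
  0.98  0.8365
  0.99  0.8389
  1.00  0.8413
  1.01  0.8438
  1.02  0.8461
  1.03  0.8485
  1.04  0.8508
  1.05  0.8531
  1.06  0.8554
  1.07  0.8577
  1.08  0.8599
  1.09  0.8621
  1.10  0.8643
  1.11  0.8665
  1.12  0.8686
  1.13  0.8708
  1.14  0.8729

σ√T = 0.47·√0.5 = 0.3323
d₁ = [ln(106/81) + (0.077 + 0.47²/2)·0.5] / 0.3323 = [0.2690 + 0.0937] / 0.3323 = 1.0914 ≈ 1.09
d₂ = d₁ − σ√T = 1.0914 − 0.3323 = 0.7591 ≈ 0.76
exp(−rT) = exp(−0.077·0.5) = 0.9622
C = 106·N(1.09) − 81·0.9622·N(0.76) = 106·0.8621 − 81·0.9622·0.7764 = 91.3826 − 60.5112 = 30.8714

$30.87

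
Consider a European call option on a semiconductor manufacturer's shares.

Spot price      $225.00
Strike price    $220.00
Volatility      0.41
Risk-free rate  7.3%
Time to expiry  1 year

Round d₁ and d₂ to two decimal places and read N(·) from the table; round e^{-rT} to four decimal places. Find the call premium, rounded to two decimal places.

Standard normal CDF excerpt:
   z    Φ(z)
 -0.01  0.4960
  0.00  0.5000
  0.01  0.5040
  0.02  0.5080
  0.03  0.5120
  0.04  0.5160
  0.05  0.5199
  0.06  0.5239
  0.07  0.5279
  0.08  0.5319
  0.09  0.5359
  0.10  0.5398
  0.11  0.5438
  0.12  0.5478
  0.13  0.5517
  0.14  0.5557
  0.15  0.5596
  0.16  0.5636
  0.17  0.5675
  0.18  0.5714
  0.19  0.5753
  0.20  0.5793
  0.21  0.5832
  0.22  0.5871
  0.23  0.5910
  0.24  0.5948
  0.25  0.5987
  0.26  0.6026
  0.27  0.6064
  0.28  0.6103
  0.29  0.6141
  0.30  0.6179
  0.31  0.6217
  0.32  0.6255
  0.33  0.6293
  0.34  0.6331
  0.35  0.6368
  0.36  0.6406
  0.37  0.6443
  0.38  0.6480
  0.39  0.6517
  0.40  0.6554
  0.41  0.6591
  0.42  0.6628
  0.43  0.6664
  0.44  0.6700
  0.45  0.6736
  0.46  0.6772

$46.04

σ√T = 0.41·√1 = 0.4100
d₁ = [ln(225/220) + (0.073 + 0.41²/2)·1] / 0.4100 = [0.0225 + 0.1570] / 0.4100 = 0.4379 ≈ 0.44
d₂ = d₁ − σ√T = 0.4379 − 0.4100 = 0.0279 ≈ 0.03
exp(−rT) = exp(−0.073·1) = 0.9296
C = 225·N(0.44) − 220·0.9296·N(0.03) = 225·0.6700 − 220·0.9296·0.5120 = 150.7500 − 104.7101 = 46.0399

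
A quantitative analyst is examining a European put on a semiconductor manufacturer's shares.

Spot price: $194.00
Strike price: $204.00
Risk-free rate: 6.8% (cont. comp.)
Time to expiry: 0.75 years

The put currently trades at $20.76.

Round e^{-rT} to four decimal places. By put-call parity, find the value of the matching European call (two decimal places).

exp(−rT) = exp(−0.068·0.75) = 0.9503
Put-call parity: C − P = S − K·e^(−rT) = 194 − 204·0.9503 = 194 − 193.8612 = 0.1388
C = P + (C − P) = 20.76 + (0.1388) = 20.8988

$20.90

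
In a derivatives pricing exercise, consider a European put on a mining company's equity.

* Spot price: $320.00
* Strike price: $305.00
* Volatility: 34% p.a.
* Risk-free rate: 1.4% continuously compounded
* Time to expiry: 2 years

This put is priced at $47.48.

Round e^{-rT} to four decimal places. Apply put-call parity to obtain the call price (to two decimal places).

exp(−rT) = exp(−0.014·2) = 0.9724
Put-call parity: C − P = S − K·e^(−rT) = 320 − 305·0.9724 = 320 − 296.5820 = 23.4180
C = P + (C − P) = 47.48 + (23.4180) = 70.8980

$70.90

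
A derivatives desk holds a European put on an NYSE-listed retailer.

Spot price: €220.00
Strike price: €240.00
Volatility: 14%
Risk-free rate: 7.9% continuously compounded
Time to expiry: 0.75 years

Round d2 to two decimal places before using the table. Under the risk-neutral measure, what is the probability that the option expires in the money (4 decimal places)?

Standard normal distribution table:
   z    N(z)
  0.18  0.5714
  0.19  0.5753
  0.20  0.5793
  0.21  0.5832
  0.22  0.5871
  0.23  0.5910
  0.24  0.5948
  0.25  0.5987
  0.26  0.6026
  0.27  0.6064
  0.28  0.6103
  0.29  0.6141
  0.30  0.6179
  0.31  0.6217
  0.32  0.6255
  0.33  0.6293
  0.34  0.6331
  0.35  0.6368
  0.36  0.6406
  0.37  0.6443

σ√T = 0.14 × 0.8660 = 0.1212
d₁ = [ln(220/240) + (0.079 + ½·0.14²)·0.75] / (σ√T) = (-0.0870 + 0.0666) / 0.1212 = -0.1684 which rounds to -0.17
d₂ = -0.1684 − 0.1212 = -0.2896 which rounds to -0.29
Risk-neutral Pr[S_T < K] = N(−d₂) = N(0.29) = 0.6141

0.6141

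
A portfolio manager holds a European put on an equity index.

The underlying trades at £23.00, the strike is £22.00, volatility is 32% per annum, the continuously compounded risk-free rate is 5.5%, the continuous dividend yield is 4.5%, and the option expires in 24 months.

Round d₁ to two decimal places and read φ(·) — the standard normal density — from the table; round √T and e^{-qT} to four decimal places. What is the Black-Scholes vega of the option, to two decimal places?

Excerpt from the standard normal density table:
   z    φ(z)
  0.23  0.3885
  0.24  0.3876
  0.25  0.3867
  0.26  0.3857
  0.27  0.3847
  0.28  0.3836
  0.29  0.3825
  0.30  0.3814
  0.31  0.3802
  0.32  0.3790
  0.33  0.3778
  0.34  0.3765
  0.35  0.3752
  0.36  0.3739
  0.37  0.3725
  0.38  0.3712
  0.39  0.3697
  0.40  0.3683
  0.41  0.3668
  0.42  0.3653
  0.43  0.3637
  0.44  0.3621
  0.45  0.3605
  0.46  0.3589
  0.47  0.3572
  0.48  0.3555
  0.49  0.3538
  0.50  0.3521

11.07

σ√T = 0.32 × 1.4142 = 0.4525
d₁ = [ln(23/22) + (0.055 − 0.045 + 0.32²/2)·2] / 0.4525 = [0.0445 + 0.1224] / 0.4525 = 0.3687 ⇒ 0.37
√T = √2 = 1.4142
φ(d₁) = φ(0.37) = 0.3725
e^(−qT) = e^(−0.045·2) = 0.9139
vega = S·e^(−qT)·φ(d₁)·√T = 23·0.9139·0.3725·1.4142 = 11.0730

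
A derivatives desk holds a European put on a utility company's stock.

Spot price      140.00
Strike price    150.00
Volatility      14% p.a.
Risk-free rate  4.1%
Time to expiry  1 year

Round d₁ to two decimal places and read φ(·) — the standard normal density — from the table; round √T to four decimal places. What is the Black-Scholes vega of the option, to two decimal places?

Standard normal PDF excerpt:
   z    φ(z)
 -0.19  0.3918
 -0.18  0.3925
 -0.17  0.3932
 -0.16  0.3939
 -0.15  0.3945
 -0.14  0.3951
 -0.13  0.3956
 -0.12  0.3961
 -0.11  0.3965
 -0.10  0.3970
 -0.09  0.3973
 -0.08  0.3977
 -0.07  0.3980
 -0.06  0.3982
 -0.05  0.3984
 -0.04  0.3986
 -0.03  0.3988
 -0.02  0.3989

55.38

σ√T = 0.14 × 1.0000 = 0.1400
d₁ = [ln(140/150) + (0.041 + 0.14²/2)·1] / 0.1400 = [-0.0690 + 0.0508] / 0.1400 = -0.1299 which rounds to -0.13
√T = √1 = 1.0000
φ(d₁) = φ(-0.13) = 0.3956
vega = S·φ(d₁)·√T = 140·0.3956·1.0000 = 55.3840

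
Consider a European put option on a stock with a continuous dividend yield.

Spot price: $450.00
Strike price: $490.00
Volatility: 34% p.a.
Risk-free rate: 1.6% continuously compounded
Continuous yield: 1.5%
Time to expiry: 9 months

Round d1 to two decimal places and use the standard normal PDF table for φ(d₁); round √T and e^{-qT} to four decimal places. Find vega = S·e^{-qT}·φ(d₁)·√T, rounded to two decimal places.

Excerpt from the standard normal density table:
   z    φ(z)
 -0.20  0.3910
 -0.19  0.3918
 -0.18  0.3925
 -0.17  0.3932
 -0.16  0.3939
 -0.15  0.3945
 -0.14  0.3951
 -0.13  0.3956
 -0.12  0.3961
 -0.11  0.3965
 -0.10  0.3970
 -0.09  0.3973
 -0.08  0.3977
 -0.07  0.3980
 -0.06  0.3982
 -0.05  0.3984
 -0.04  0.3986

σ√T = 0.34 × 0.8660 = 0.2944
d₁ = [ln(450/490) + (0.016 − 0.015 + 0.34²/2)·0.75] / 0.2944 = [-0.0852 + 0.0441] / 0.2944 = -0.1394 → -0.14
√T = √0.75 = 0.8660
φ(d₁) = φ(-0.14) = 0.3951
e^(−qT) = e^(−0.015·0.75) = 0.9888
vega = S·e^(−qT)·φ(d₁)·√T = 450·0.9888·0.3951·0.8660 = 152.2460
(Vega is the same for a European call and put with the same parameters.)

152.25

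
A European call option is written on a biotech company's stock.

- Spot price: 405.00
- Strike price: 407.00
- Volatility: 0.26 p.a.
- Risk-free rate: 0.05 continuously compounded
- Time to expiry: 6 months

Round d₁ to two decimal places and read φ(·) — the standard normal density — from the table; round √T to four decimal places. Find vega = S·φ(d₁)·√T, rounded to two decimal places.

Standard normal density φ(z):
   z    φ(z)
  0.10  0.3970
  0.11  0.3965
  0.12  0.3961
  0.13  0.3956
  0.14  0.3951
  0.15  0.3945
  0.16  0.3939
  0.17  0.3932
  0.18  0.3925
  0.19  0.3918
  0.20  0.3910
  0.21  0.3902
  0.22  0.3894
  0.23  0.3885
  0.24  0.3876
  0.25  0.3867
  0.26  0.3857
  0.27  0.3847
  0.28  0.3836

111.97

σ√T = 0.26 × 0.7071 = 0.1838
d₁ = [ln(405/407) + (0.05 + 0.26²/2)·0.5] / 0.1838 = [-0.0049 + 0.0419] / 0.1838 = 0.2011 → 0.20
√T = √0.5 = 0.7071
φ(d₁) = φ(0.20) = 0.3910
vega = S·φ(d₁)·√T = 405·0.3910·0.7071 = 111.9728
(Call and put vega coincide under Black-Scholes.)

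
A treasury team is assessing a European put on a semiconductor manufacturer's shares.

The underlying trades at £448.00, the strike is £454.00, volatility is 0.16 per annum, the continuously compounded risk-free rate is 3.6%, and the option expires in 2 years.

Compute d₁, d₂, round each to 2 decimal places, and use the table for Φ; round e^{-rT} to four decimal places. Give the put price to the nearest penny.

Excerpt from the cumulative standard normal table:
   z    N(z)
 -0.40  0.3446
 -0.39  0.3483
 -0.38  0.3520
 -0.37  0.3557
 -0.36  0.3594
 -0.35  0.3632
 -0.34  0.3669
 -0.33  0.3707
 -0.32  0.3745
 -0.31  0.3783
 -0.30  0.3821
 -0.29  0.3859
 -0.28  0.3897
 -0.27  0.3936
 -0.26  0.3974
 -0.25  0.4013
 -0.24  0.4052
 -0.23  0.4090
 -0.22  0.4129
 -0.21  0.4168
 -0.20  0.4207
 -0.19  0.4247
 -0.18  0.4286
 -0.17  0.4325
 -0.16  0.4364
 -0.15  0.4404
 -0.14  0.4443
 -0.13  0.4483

£26.69

σ√T = 0.16 × 1.4142 = 0.2263
d₁ = [ln(448/454) + (0.036 + 0.16²/2)·2] / 0.2263 = [-0.0133 + 0.0976] / 0.2263 = 0.3725 → 0.37
d₂ = d₁ − σ√T = 0.3725 − 0.2263 = 0.1463 → 0.15
e^(−rT) = e^(−0.036·2) = 0.9305
P = 454·0.9305·N(-0.15) − 448·N(-0.37) = 454·0.9305·0.4404 − 448·0.3557 = 186.0457 − 159.3536 = 26.6921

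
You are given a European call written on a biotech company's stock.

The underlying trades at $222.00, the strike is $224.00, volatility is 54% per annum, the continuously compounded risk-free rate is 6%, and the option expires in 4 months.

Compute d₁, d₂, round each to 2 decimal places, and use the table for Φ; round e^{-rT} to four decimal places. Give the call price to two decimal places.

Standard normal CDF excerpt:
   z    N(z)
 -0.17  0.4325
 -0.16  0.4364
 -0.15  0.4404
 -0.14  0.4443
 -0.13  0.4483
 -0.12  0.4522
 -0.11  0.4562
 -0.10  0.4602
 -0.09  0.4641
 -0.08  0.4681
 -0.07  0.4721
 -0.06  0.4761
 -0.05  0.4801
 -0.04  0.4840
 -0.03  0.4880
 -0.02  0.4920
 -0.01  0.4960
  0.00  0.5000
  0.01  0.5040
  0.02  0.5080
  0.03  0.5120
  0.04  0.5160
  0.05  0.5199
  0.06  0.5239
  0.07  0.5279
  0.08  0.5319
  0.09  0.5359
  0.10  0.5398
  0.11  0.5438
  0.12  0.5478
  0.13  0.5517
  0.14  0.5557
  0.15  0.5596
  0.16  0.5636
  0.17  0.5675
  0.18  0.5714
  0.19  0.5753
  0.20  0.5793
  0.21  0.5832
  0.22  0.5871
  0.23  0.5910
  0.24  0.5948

σ√T = 0.54·√0.3333 = 0.3118
ln(S/K) + (r + σ²/2)T = ln(222/224) + (0.06 + 0.54²/2)·0.3333 = -0.0090 + 0.0686 = 0.0596
d₁ = 0.0596 / 0.3118 = 0.1913 ≈ 0.19
d₂ = d₁ − σ√T = 0.1913 − 0.3118 = -0.1205 ≈ -0.12
exp(−rT) = exp(−0.06·0.3333) = 0.9802
N(d₁) = N(0.19) = 0.5753;  N(d₂) = N(-0.12) = 0.4522
C = 222·0.5753 − 224·0.9802·0.4522 = 127.7166 − 99.2872 = 28.4294

$28.43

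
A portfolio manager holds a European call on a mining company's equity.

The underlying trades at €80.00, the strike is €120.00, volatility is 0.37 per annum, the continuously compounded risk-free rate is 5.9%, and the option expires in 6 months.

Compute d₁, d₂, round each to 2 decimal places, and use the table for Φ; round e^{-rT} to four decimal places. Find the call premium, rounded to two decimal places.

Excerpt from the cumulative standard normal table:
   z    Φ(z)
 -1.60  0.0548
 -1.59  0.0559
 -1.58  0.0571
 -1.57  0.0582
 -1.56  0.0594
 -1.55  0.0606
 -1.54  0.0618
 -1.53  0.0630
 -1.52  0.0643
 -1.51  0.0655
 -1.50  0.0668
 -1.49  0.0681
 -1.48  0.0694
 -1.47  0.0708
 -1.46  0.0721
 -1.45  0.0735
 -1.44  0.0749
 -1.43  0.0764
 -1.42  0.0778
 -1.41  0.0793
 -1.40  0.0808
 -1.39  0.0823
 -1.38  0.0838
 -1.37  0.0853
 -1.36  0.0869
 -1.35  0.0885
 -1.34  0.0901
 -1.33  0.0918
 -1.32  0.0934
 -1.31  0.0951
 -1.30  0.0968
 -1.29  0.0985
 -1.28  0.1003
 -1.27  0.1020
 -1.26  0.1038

€0.83

T = 0.5;  σ√T = 0.2616
ln(S/K) + (r + σ²/2)T = ln(80/120) + (0.059 + 0.37²/2)·0.5 = -0.4055 + 0.0637 = -0.3417
d₁ = -0.3417 / 0.2616 = -1.3062 ⇒ -1.31
d₂ = d₁ − σ√T = -1.3062 − 0.2616 = -1.5678 ⇒ -1.57
exp(−rT) = exp(−0.059·0.5) = 0.9709
C = 80·N(-1.31) − 120·0.9709·N(-1.57) = 80·0.0951 − 120·0.9709·0.0582 = 7.6080 − 6.7808 = 0.8272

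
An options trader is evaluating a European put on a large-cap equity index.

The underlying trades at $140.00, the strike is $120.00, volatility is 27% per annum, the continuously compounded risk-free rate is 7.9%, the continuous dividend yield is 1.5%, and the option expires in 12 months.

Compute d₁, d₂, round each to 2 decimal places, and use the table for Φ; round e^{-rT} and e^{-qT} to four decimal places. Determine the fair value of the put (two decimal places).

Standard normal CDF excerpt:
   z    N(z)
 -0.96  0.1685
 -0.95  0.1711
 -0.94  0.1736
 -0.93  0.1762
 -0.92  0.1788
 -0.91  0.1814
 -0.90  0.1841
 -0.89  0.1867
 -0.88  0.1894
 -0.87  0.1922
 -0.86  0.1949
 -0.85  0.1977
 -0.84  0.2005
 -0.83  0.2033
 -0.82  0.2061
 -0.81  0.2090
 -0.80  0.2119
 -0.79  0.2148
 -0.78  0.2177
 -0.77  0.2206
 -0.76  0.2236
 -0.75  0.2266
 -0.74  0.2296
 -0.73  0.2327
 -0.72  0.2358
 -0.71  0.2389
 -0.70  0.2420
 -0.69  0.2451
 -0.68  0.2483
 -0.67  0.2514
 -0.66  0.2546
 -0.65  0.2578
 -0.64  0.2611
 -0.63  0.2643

σ√T = 0.27 × 1.0000 = 0.2700
d₁ = [ln(140/120) + (0.079 − 0.015 + 0.27²/2)·1] / 0.2700 = [0.1542 + 0.1005] / 0.2700 = 0.9430 ≈ 0.94
d₂ = d₁ − σ√T = 0.9430 − 0.2700 = 0.6730 ≈ 0.67
e^(−qT) = e^(−0.015·1) = 0.9851;  e^(−rT) = e^(−0.079·1) = 0.9240
N(−d₂) = N(-0.67) = 0.2514;  N(−d₁) = N(-0.94) = 0.1736
P = 120·0.9240·0.2514 − 140·0.9851·0.1736 = 27.8752 − 23.9419 = 3.9334

$3.93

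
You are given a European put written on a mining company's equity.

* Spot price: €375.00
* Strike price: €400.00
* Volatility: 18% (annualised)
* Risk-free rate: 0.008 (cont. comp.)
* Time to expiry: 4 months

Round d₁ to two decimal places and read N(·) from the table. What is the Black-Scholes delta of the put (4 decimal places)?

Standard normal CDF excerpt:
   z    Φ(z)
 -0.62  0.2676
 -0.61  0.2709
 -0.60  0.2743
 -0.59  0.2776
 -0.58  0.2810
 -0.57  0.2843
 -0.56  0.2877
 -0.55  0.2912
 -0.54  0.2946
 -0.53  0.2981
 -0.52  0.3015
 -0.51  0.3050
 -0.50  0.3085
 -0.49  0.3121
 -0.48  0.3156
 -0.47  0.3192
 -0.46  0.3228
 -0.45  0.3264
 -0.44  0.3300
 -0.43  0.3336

-0.7054

T = 0.3333;  σ√T = 0.1039
ln(S/K) + (r + σ²/2)T = ln(375/400) + (0.008 + 0.18²/2)·0.3333 = -0.0645 + 0.0081 = -0.0565
d₁ = -0.0565 / 0.1039 = -0.5434 ⇒ -0.54
N(d₁) = N(-0.54) = 0.2946
Δ_put = N(d₁) − 1 = 0.2946 − 1 = -0.7054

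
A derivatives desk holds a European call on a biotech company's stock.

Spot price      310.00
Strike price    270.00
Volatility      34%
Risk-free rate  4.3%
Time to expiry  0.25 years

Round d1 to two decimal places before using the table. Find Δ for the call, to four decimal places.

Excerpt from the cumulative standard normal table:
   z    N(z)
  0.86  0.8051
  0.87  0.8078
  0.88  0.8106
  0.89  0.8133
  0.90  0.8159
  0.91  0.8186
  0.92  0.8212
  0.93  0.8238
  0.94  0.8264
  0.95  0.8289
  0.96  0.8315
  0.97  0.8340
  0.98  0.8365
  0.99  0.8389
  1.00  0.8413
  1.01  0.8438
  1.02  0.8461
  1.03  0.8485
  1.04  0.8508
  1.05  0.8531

σ√T = 0.34 × 0.5000 = 0.1700
d₁ = [ln(310/270) + (0.043 + ½·0.34²)·0.25] / (σ√T) = (0.1382 + 0.0252) / 0.1700 = 0.9609 → 0.96
N(d₁) = N(0.96) = 0.8315
Δ_call = N(d₁) = 0.8315

0.8315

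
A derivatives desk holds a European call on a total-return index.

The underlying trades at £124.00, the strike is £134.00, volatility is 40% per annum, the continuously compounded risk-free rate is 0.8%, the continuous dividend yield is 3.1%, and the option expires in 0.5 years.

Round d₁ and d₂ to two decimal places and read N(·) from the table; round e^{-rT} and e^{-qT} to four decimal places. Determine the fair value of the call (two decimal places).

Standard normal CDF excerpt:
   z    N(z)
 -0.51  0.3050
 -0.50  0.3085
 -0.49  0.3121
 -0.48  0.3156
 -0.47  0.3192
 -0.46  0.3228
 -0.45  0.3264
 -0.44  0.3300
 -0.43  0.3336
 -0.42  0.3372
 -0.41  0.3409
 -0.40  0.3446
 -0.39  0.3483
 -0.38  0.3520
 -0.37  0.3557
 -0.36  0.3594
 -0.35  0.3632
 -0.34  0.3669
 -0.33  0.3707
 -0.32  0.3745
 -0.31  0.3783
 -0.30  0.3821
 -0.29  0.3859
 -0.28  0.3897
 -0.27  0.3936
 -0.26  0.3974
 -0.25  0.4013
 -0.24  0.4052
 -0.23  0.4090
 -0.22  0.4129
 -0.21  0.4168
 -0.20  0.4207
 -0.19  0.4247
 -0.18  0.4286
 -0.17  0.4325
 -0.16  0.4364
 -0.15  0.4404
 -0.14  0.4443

£9.72

T = 0.5;  σ√T = 0.2828
ln(S/K) + (r − q + σ²/2)T = ln(124/134) + (0.008 − 0.031 + 0.4²/2)·0.5 = -0.0776 + 0.0285 = -0.0491
d₁ = -0.0491 / 0.2828 = -0.1734 ≈ -0.17
d₂ = d₁ − σ√T = -0.1734 − 0.2828 = -0.4563 ≈ -0.46
exp(−qT) = exp(−0.031·0.5) = 0.9846;  exp(−rT) = exp(−0.008·0.5) = 0.9960
N(d₁) = N(-0.17) = 0.4325;  N(d₂) = N(-0.46) = 0.3228
C = 124·0.9846·0.4325 − 134·0.9960·0.3228 = 52.8041 − 43.0822 = 9.7219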